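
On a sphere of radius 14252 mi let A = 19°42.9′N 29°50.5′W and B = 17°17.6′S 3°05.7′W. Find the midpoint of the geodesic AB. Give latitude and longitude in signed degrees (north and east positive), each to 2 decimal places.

1.24°, -16.37°

Central angle δ = 0.7921 rad. Interpolating on the sphere with fraction f = 0.5:
P = [sin((1−f)δ)·A + sin(fδ)·B] / sin δ = 0.5419·A + 0.5419·B in Cartesian coordinates,
giving P = (0.9592, -0.2818, 0.0217), i.e. latitude 1.24°, longitude -16.37°.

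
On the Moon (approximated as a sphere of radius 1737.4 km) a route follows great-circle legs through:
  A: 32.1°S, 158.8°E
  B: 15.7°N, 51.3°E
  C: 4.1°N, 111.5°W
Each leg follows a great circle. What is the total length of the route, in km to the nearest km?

Leg A→B: central angle 1.9704 rad, distance 3423.3 km.
Leg B→C: central angle 2.6859 rad, distance 4666.4 km.
Total: 3423.3 + 4666.4 ≈ 8090 km.

8090 km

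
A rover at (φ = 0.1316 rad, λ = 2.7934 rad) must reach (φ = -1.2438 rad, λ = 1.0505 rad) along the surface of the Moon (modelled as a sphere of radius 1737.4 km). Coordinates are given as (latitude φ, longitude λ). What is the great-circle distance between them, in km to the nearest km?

Let φ₁ = 0.1316 rad, φ₂ = -1.2438 rad, and Δλ = -1.7429 rad.
cos c = sin φ₁ sin φ₂ + cos φ₁ cos φ₂ cos Δλ = (0.1312)(-0.9470) + (0.9914)(0.3212)(-0.1713) = -0.17880,
so c = arccos(-0.17880) = 1.75056 rad.
Distance = R·c = 1737.4 × 1.7506 ≈ 3041 km.

3041 km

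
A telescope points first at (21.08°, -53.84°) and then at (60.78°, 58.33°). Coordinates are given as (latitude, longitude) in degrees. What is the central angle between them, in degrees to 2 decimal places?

Let φ₁ = 0.3679 rad, φ₂ = 1.0608 rad, and Δλ = 1.9577 rad.
cos c = sin φ₁ sin φ₂ + cos φ₁ cos φ₂ cos Δλ = (0.3597)(0.8728) + (0.9331)(0.4882)(-0.3774) = 0.14202,
so c = arccos(0.14202) = 1.42830 rad.
So the angular separation is 81.84°.

81.84°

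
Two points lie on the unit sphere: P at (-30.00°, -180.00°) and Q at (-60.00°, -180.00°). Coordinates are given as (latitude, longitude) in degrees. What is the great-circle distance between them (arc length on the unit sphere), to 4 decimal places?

In radians: φ₁ = -0.5236, φ₂ = -1.0472, Δλ = 0.000° = 0.0000 rad.
cos c = sin φ₁ sin φ₂ + cos φ₁ cos φ₂ cos Δλ = (-0.5000)(-0.8660) + (0.8660)(0.5000)(1.0000) = 0.86603,
so c = arccos(0.86603) = 0.52360 rad.
On the unit sphere the arc length equals the central angle: 0.5236.

0.5236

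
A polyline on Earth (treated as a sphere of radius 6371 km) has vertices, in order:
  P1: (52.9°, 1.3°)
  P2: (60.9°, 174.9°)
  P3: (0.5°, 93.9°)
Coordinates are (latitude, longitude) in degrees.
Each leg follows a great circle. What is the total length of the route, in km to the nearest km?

16822 km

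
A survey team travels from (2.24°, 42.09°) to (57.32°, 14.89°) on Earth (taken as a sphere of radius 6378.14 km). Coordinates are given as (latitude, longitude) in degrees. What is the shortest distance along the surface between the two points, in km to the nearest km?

6585 km

In radians: φ₁ = 0.0391, φ₂ = 1.0004, Δλ = -27.200° = -0.4747 rad.
cos c = sin φ₁ sin φ₂ + cos φ₁ cos φ₂ cos Δλ = (0.0391)(0.8417) + (0.9992)(0.5399)(0.8894) = 0.51277,
so c = arccos(0.51277) = 1.03239 rad.
Distance = R·c = 6378.14 × 1.0324 ≈ 6585 km.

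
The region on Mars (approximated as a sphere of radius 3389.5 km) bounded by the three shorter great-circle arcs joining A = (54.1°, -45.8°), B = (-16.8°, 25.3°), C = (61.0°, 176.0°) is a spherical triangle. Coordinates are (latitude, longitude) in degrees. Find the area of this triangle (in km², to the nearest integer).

14854486 km²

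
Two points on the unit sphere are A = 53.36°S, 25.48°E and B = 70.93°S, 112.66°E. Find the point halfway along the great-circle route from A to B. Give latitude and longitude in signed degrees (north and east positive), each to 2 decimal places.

The central angle between A and B is δ = 0.6951 rad.
With f = 0.5, the slerp weights are sin((1−f)δ)/sin δ = 0.5318 and sin(fδ)/sin δ = 0.5318.
Weighted sum of the unit vectors: (0.5318)·(0.5387,0.2567,-0.8024) + (0.5318)·(-0.1259,0.3015,-0.9451) = (0.2196, 0.2969, -0.9293).
Converting back: φ = atan2(z, √(x²+y²)) = -68.33°, λ = atan2(y, x) = 53.51°.

-68.33°, 53.51°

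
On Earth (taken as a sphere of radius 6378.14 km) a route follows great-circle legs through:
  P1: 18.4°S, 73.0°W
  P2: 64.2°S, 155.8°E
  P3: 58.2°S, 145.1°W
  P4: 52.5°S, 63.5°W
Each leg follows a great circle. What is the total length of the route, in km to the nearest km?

Leg P1→P2: central angle 1.5586 rad, distance 9941.2 km.
Leg P2→P3: central angle 0.4887 rad, distance 3116.9 km.
Leg P3→P4: central angle 0.7654 rad, distance 4881.6 km.
Total: 9941.2 + 3116.9 + 4881.6 ≈ 17940 km.

17940 km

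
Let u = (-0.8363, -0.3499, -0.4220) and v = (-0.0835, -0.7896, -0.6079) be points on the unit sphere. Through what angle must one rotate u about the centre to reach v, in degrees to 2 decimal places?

u·v = 0.6026; |u| = 1.0000, |v| = 1.0000.
cos θ = (u·v)/(|u||v|) = 0.6027, so θ = 52.94°.

52.94°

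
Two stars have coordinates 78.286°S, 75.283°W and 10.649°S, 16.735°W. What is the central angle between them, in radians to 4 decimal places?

In radians: φ₁ = -1.3663, φ₂ = -0.1859, Δλ = 58.548° = 1.0219 rad.
cos c = sin φ₁ sin φ₂ + cos φ₁ cos φ₂ cos Δλ = (-0.9792)(-0.1848) + (0.2030)(0.9828)(0.5218) = 0.28505,
so c = arccos(0.28505) = 1.28173 rad.
So the angular separation is 1.2817 rad.

1.2817 rad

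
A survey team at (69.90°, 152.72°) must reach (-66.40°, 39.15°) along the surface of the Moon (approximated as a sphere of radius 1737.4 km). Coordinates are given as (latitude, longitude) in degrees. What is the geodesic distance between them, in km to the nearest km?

4739 km

Let φ₁ = 1.2200 rad, φ₂ = -1.1589 rad, and Δλ = -1.9822 rad.
Haversine: a = sin²(Δφ/2) + cos φ₁ cos φ₂ sin²(Δλ/2) = 0.8615 + (0.3437)(0.4003)(0.6999) = 0.95778.
Central angle c = 2·arcsin(√a) = 2.72771 rad.
Distance = R·c = 1737.4 × 2.7277 ≈ 4739 km.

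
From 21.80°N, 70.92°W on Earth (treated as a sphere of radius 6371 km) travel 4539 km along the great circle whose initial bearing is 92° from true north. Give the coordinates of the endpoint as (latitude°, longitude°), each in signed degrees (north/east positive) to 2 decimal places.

Angular distance δ = d/R = 4539/6371 = 0.71245 rad; initial bearing θ = 1.6057 rad.
sin φ₂ = sin φ₁ cos δ + cos φ₁ sin δ cos θ = (0.3714)(0.7568) + (0.9285)(0.6537)(-0.0349) = 0.2599, so φ₂ = 15.06°.
Δλ = atan2(sin θ sin δ cos φ₁, cos δ − sin φ₁ sin φ₂) = atan2(0.6066, 0.6603) = 42.573°.
λ₂ = -70.920° + 42.573° = -28.35°.

15.06°, -28.35°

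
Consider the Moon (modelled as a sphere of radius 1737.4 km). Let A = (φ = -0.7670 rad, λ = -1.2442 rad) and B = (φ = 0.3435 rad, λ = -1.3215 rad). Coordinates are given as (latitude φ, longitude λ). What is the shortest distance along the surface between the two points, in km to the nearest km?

1933 km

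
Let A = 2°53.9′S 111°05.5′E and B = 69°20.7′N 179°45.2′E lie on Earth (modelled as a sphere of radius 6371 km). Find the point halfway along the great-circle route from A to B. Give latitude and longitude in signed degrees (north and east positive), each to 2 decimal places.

The central angle between A and B is δ = 1.4898 rad.
With f = 0.5, the slerp weights are sin((1−f)δ)/sin δ = 0.6801 and sin(fδ)/sin δ = 0.6801.
Weighted sum of the unit vectors: (0.6801)·(-0.3594,0.9318,-0.0506) + (0.6801)·(-0.3527,0.0015,0.9357) = (-0.4844, 0.6348, 0.6020).
Converting back: φ = atan2(z, √(x²+y²)) = 37.02°, λ = atan2(y, x) = 127.34°.

37.02°, 127.34°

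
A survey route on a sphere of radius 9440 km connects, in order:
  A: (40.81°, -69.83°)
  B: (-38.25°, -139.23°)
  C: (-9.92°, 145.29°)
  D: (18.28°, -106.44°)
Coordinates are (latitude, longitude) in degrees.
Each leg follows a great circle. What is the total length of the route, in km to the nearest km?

Leg A→B: central angle 1.7675 rad, distance 16685.6 km.
Leg B→C: central angle 1.2655 rad, distance 11946.1 km.
Leg C→D: central angle 1.9254 rad, distance 18176.2 km.
Total: 16685.6 + 11946.1 + 18176.2 ≈ 46808 km.

46808 km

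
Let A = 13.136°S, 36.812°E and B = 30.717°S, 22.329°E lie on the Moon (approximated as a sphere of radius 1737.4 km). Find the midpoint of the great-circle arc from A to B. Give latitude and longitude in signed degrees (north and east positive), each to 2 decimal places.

The central angle between A and B is δ = 0.3853 rad.
With f = 0.5, the slerp weights are sin((1−f)δ)/sin δ = 0.5094 and sin(fδ)/sin δ = 0.5094.
Weighted sum of the unit vectors: (0.5094)·(0.7797,0.5835,-0.2273) + (0.5094)·(0.7952,0.3266,-0.5108) = (0.8023, 0.4636, -0.3760).
Converting back: φ = atan2(z, √(x²+y²)) = -22.09°, λ = atan2(y, x) = 30.02°.

-22.09°, 30.02°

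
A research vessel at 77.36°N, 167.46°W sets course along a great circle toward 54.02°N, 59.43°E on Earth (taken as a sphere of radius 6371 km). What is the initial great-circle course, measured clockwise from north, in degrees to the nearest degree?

323°

With φ₁ = 1.3502, φ₂ = 0.9428, Δλ = -2.3232 rad, the forward-azimuth formula gives
θ = atan2( sin Δλ cos φ₂ , cos φ₁ sin φ₂ − sin φ₁ cos φ₂ cos Δλ ) = atan2(-0.4289, 0.5688) = -37.02°.
Adding 360° brings this into [0°, 360°): 323°.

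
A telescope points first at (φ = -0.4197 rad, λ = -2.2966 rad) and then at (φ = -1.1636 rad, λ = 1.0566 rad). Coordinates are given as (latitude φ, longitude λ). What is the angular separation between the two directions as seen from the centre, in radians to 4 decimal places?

1.5502 rad

With latitudes φ₁ = -24.047°, φ₂ = -66.669° and longitude difference Δλ = -167.876°:
Haversine: a = sin²(Δφ/2) + cos φ₁ cos φ₂ sin²(Δλ/2) = 0.1321 + (0.9132)(0.3960)(0.9888) = 0.48971.
Central angle c = 2·arcsin(√a) = 1.55022 rad.
So the angular separation is 1.5502 rad.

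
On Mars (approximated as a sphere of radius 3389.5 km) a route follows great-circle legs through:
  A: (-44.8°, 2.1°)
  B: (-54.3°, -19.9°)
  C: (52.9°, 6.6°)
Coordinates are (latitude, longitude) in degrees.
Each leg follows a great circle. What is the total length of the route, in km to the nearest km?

7481 km

Leg A→B: central angle 0.2973 rad, distance 1007.7 km.
Leg B→C: central angle 1.9100 rad, distance 6473.8 km.
Total: 1007.7 + 6473.8 ≈ 7481 km.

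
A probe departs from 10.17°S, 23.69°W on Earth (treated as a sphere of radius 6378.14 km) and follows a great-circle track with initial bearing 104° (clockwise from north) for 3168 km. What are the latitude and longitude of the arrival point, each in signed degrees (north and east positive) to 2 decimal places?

Angular distance δ = d/R = 3168/6378.14 = 0.49670 rad; initial bearing θ = 1.8151 rad.
sin φ₂ = sin φ₁ cos δ + cos φ₁ sin δ cos θ = (-0.1766)(0.8792) + (0.9843)(0.4765)(-0.2419) = -0.2687, so φ₂ = -15.59°.
Δλ = atan2(sin θ sin δ cos φ₁, cos δ − sin φ₁ sin φ₂) = atan2(0.4551, 0.8317) = 28.687°.
λ₂ = -23.690° + 28.687° = 5.00°.

-15.59°, 5.00°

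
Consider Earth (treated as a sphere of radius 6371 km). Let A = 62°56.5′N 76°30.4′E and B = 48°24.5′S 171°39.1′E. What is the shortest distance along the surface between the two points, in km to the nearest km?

With latitudes φ₁ = 62.942°, φ₂ = -48.408° and longitude difference Δλ = 95.145°:
cos c = sin φ₁ sin φ₂ + cos φ₁ cos φ₂ cos Δλ = (0.8905)(-0.7479) + (0.4549)(0.6638)(-0.0897) = -0.69311,
so c = arccos(-0.69311) = 2.33659 rad.
Distance = R·c = 6371 × 2.3366 ≈ 14886 km.

14886 km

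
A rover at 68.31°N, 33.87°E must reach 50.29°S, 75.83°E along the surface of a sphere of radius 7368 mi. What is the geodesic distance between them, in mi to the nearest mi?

15770 mi

In radians: φ₁ = 1.1922, φ₂ = -0.8777, Δλ = 41.960° = 0.7323 rad.
Haversine: a = sin²(Δφ/2) + cos φ₁ cos φ₂ sin²(Δλ/2) = 0.7393 + (0.3696)(0.6389)(0.1282) = 0.76962.
Central angle c = 2·arcsin(√a) = 2.14032 rad.
Distance = R·c = 7368 × 2.1403 ≈ 15770 mi.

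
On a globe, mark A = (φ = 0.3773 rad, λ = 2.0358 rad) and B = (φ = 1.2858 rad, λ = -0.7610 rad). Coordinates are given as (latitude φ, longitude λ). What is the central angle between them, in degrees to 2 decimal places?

83.83°

In radians: φ₁ = 0.3773, φ₂ = 1.2858, Δλ = -160.245° = -2.7968 rad.
cos c = sin φ₁ sin φ₂ + cos φ₁ cos φ₂ cos Δλ = (0.3684)(0.9597) + (0.9297)(0.2812)(-0.9411) = 0.10756,
so c = arccos(0.10756) = 1.46303 rad.
So the angular separation is 83.83°.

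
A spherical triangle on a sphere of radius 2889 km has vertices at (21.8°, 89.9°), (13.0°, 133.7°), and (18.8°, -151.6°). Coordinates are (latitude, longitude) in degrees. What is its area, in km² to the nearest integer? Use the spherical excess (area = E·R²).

Side lengths (central angles): a = 1.2494, b = 1.8752, c = 0.7429 rad; semiperimeter s = 1.9338.
By l'Huilier's theorem, tan(E/4) = √[tan(s/2) tan((s−a)/2) tan((s−b)/2) tan((s−c)/2)], giving spherical excess E = 0.4035 rad.
Area = E·R² = 0.4035 × (2889)² ≈ 3367365 km².

3367365 km²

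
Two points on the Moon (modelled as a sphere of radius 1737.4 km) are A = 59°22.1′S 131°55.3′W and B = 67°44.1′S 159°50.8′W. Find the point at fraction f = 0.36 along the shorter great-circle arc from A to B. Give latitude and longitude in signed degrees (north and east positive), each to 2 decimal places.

-62.97°, -140.08°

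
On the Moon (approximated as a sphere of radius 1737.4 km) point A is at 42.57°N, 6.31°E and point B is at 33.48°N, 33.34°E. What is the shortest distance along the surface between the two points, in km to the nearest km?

In radians: φ₁ = 0.7430, φ₂ = 0.5843, Δλ = 27.030° = 0.4718 rad.
Haversine: a = sin²(Δφ/2) + cos φ₁ cos φ₂ sin²(Δλ/2) = 0.0063 + (0.7365)(0.8341)(0.0546) = 0.03983.
Central angle c = 2·arcsin(√a) = 0.40183 rad.
Distance = R·c = 1737.4 × 0.4018 ≈ 698 km.

698 km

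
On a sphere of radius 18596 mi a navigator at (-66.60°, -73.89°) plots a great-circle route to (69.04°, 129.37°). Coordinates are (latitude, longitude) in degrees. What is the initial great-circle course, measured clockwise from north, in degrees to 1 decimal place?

296.1°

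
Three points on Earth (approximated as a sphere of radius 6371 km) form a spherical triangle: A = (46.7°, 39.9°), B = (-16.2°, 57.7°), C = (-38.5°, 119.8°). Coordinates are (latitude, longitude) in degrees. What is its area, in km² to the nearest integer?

24980491 km²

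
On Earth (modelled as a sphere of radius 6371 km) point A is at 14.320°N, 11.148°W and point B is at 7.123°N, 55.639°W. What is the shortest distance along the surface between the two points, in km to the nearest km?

With latitudes φ₁ = 14.320°, φ₂ = 7.123° and longitude difference Δλ = -44.491°:
cos c = sin φ₁ sin φ₂ + cos φ₁ cos φ₂ cos Δλ = (0.2473)(0.1240) + (0.9689)(0.9923)(0.7134) = 0.71653,
so c = arccos(0.71653) = 0.77198 rad.
Distance = R·c = 6371 × 0.7720 ≈ 4918 km.

4918 km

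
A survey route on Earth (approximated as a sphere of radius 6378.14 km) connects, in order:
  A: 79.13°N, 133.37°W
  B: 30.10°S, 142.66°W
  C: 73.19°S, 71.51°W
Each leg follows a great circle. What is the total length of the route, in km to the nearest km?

Leg A→B: central angle 1.9087 rad, distance 12173.9 km.
Leg B→C: central angle 0.9753 rad, distance 6220.6 km.
Total: 12173.9 + 6220.6 ≈ 18395 km.

18395 km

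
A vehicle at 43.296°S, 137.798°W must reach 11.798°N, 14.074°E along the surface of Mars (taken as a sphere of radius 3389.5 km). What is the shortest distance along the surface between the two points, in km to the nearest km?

8295 km

Let φ₁ = -0.7557 rad, φ₂ = 0.2059 rad, and Δλ = 2.6507 rad.
cos c = sin φ₁ sin φ₂ + cos φ₁ cos φ₂ cos Δλ = (-0.6858)(0.2045) + (0.7278)(0.9789)(-0.8819) = -0.76852,
so c = arccos(-0.76852) = 2.44732 rad.
Distance = R·c = 3389.5 × 2.4473 ≈ 8295 km.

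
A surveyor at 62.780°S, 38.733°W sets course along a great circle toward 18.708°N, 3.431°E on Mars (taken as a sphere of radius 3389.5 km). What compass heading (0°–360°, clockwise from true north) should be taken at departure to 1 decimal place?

39.5°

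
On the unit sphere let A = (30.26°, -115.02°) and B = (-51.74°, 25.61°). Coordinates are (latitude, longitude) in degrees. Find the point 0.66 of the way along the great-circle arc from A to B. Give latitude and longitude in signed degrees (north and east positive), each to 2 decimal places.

-43.18°, -49.08°

Central angle δ = 2.5135 rad. Interpolating on the sphere with fraction f = 0.66:
P = [sin((1−f)δ)·A + sin(fδ)·B] / sin δ = 1.2838·A + 1.6953·B in Cartesian coordinates,
giving P = (0.4777, -0.5510, -0.6842), i.e. latitude -43.18°, longitude -49.08°.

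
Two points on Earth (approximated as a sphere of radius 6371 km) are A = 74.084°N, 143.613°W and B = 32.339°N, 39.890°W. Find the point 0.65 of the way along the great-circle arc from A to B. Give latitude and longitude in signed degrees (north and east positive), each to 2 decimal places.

Central angle δ = 1.0934 rad. Interpolating on the sphere with fraction f = 0.65:
P = [sin((1−f)δ)·A + sin(fδ)·B] / sin δ = 0.4204·A + 0.7345·B in Cartesian coordinates,
giving P = (0.3833, -0.4664, 0.7972), i.e. latitude 52.86°, longitude -50.58°.

52.86°, -50.58°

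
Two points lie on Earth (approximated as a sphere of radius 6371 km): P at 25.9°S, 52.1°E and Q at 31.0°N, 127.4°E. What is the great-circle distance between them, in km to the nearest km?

10194 km

With latitudes φ₁ = -25.900°, φ₂ = 31.000° and longitude difference Δλ = 75.300°:
Haversine: a = sin²(Δφ/2) + cos φ₁ cos φ₂ sin²(Δλ/2) = 0.2269 + (0.8996)(0.8572)(0.3731) = 0.51465.
Central angle c = 2·arcsin(√a) = 1.60010 rad.
Distance = R·c = 6371 × 1.6001 ≈ 10194 km.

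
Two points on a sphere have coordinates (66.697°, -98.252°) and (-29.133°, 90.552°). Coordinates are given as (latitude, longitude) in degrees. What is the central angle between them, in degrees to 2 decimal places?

142.06°

In radians: φ₁ = 1.1641, φ₂ = -0.5085, Δλ = -171.196° = -2.9879 rad.
Haversine: a = sin²(Δφ/2) + cos φ₁ cos φ₂ sin²(Δλ/2) = 0.5508 + (0.3956)(0.8735)(0.9941) = 0.89430.
Central angle c = 2·arcsin(√a) = 2.47933 rad.
So the angular separation is 142.06°.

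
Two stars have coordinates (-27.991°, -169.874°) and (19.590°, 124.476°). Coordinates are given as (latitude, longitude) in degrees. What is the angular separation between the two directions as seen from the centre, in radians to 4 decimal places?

1.3841 rad

Let φ₁ = -0.4885 rad, φ₂ = 0.3419 rad, and Δλ = -1.1458 rad.
cos c = sin φ₁ sin φ₂ + cos φ₁ cos φ₂ cos Δλ = (-0.4693)(0.3353) + (0.8830)(0.9421)(0.4123) = 0.18564,
so c = arccos(0.18564) = 1.38407 rad.
So the angular separation is 1.3841 rad.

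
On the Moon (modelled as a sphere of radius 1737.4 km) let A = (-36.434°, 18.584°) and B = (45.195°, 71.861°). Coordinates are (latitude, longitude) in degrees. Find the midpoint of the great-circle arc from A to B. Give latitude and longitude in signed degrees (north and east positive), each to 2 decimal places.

4.90°, 43.32°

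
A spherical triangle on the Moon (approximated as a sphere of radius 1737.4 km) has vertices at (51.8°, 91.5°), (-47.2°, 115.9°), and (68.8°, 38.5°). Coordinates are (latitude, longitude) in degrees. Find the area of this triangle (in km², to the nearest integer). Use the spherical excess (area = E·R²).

905830 km²

Side lengths (central angles): a = 2.2530, b = 0.5211, c = 1.7660 rad; semiperimeter s = 2.2700.
By l'Huilier's theorem, tan(E/4) = √[tan(s/2) tan((s−a)/2) tan((s−b)/2) tan((s−c)/2)], giving spherical excess E = 0.3001 rad.
Area = E·R² = 0.3001 × (1737.4)² ≈ 905830 km².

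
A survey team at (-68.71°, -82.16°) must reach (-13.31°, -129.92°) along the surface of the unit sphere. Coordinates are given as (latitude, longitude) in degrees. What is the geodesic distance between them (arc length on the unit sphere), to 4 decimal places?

Let φ₁ = -1.1992 rad, φ₂ = -0.2323 rad, and Δλ = -0.8336 rad.
Haversine: a = sin²(Δφ/2) + cos φ₁ cos φ₂ sin²(Δλ/2) = 0.2161 + (0.3631)(0.9731)(0.1639) = 0.27398.
Central angle c = 2·arcsin(√a) = 1.10175 rad.
On the unit sphere the arc length equals the central angle: 1.1018.

1.1018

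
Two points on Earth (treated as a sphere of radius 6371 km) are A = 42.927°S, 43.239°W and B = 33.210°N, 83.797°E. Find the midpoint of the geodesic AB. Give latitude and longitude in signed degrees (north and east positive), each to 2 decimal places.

-10.70°, 27.89°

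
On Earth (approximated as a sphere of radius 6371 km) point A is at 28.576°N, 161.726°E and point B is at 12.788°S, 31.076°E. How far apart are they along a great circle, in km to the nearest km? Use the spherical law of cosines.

In radians: φ₁ = 0.4987, φ₂ = -0.2232, Δλ = -130.650° = -2.2803 rad.
cos c = sin φ₁ sin φ₂ + cos φ₁ cos φ₂ cos Δλ = (0.4783)(-0.2213) + (0.8782)(0.9752)(-0.6514) = -0.66377,
so c = arccos(-0.66377) = 2.29664 rad.
Distance = R·c = 6371 × 2.2966 ≈ 14632 km.

14632 km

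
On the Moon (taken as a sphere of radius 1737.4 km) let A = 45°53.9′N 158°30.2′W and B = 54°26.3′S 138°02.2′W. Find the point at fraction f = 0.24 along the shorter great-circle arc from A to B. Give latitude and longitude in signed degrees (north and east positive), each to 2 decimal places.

21.85°, -153.19°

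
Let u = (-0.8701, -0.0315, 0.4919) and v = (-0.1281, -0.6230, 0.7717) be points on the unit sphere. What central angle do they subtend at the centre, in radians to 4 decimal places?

1.0348 rad

u·v = 0.5107; |u| = 1.0000, |v| = 1.0000.
cos θ = (u·v)/(|u||v|) = 0.5107, so θ = 1.0348 rad.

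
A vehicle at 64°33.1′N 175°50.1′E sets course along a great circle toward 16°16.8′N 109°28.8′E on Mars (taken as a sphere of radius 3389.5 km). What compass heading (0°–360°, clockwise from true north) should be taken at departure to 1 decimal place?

With φ₁ = 1.1266, φ₂ = 0.2841, Δλ = -1.1581 rad, the forward-azimuth formula gives
θ = atan2( sin Δλ cos φ₂ , cos φ₁ sin φ₂ − sin φ₁ cos φ₂ cos Δλ ) = atan2(-0.8793, -0.2272) = -104.49°.
Adding 360° brings this into [0°, 360°): 255.5°.

255.5°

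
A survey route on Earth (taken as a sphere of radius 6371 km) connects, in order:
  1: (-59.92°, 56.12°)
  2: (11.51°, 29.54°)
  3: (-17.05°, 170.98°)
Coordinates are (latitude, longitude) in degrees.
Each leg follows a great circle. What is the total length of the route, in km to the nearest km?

24110 km

Leg 1→2: central angle 1.3010 rad, distance 8288.5 km.
Leg 2→3: central angle 2.4833 rad, distance 15821.3 km.
Total: 8288.5 + 15821.3 ≈ 24110 km.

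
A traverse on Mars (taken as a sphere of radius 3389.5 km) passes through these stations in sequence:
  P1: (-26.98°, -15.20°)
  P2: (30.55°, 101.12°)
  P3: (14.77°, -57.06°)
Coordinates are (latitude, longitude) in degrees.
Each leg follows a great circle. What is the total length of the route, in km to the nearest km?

Leg P1→P2: central angle 2.1784 rad, distance 7383.6 km.
Leg P2→P3: central angle 2.2698 rad, distance 7693.6 km.
Total: 7383.6 + 7693.6 ≈ 15077 km.

15077 km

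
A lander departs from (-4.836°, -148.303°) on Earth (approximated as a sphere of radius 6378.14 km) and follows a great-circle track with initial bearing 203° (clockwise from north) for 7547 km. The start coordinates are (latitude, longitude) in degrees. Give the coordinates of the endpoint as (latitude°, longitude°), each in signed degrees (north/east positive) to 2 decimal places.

-61.77°, 161.81°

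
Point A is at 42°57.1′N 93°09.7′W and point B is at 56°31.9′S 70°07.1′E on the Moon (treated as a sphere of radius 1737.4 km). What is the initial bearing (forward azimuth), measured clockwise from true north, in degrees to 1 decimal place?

147.7°

Δλ = 163.280° = 2.8498 rad.
y = sin Δλ · cos φ₂ = (0.2877)(0.5515) = 0.1587
x = cos φ₁ sin φ₂ − sin φ₁ cos φ₂ cos Δλ = (0.7319)(-0.8342) − (0.6814)(0.5515)(-0.9577) = -0.2507
θ = atan2(y, x) = 147.67°, so the bearing is 147.7°.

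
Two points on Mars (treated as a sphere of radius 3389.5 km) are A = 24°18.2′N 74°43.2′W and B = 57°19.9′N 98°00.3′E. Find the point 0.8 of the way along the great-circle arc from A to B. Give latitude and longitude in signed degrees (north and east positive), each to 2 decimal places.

76.65°, 88.24°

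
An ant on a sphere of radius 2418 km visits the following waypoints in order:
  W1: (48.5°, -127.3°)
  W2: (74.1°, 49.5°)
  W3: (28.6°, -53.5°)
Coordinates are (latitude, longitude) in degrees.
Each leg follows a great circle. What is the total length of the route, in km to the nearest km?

Leg W1→W2: central angle 1.0015 rad, distance 2421.6 km.
Leg W2→W3: central angle 1.1524 rad, distance 2786.6 km.
Total: 2421.6 + 2786.6 ≈ 5208 km.

5208 km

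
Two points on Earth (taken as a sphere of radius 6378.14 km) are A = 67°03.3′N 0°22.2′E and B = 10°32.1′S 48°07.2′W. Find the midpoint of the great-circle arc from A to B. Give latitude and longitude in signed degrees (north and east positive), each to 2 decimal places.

30.06°, -34.89°

Central angle δ = 1.4850 rad. Interpolating on the sphere with fraction f = 0.5:
P = [sin((1−f)δ)·A + sin(fδ)·B] / sin δ = 0.6786·A + 0.6786·B in Cartesian coordinates,
giving P = (0.7100, -0.4951, 0.5009), i.e. latitude 30.06°, longitude -34.89°.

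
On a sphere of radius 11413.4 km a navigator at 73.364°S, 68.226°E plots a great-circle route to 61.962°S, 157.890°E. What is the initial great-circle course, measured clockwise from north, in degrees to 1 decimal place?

With φ₁ = -1.2804, φ₂ = -1.0814, Δλ = 1.5649 rad, the forward-azimuth formula gives
θ = atan2( sin Δλ cos φ₂ , cos φ₁ sin φ₂ − sin φ₁ cos φ₂ cos Δλ ) = atan2(0.4700, -0.2500) = 118.01°.
So the initial bearing is 118.0°.

118.0°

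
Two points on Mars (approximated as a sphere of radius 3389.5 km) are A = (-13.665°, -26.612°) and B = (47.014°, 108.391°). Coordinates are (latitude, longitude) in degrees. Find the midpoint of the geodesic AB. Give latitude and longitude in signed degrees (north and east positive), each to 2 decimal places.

35.79°, 17.95°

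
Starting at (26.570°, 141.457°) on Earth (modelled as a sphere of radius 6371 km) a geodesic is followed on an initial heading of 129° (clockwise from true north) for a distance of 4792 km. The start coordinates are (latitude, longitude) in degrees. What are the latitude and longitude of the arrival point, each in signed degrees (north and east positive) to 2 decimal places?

-3.32°, 173.59°

Angular distance δ = d/R = 4792/6371 = 0.75216 rad; initial bearing θ = 2.2515 rad.
sin φ₂ = sin φ₁ cos δ + cos φ₁ sin δ cos θ = (0.4473)(0.7302) + (0.8944)(0.6832)(-0.6293) = -0.0579, so φ₂ = -3.32°.
Δλ = atan2(sin θ sin δ cos φ₁, cos δ − sin φ₁ sin φ₂) = atan2(0.4749, 0.7561) = 32.131°.
λ₂ = 141.457° + 32.131° = 173.59°.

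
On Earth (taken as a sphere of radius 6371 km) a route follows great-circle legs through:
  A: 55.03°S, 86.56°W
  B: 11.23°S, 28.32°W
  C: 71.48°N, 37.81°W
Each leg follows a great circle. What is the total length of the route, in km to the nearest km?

Leg A→B: central angle 1.0979 rad, distance 6994.5 km.
Leg B→C: central angle 1.4479 rad, distance 9224.3 km.
Total: 6994.5 + 9224.3 ≈ 16219 km.

16219 km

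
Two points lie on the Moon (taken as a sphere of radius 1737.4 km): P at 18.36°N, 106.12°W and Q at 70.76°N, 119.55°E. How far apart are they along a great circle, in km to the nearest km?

2592 km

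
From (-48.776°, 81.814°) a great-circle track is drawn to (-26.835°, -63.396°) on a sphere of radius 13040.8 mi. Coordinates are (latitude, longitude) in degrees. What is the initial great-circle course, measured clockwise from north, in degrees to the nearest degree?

With φ₁ = -0.8513, φ₂ = -0.4684, Δλ = -2.5344 rad, the forward-azimuth formula gives
θ = atan2( sin Δλ cos φ₂ , cos φ₁ sin φ₂ − sin φ₁ cos φ₂ cos Δλ ) = atan2(-0.5091, -0.8487) = -149.04°.
Adding 360° brings this into [0°, 360°): 211°.

211°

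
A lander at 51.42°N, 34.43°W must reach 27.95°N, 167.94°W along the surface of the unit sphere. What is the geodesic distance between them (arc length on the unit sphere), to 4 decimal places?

In radians: φ₁ = 0.8974, φ₂ = 0.4878, Δλ = -133.510° = -2.3302 rad.
cos c = sin φ₁ sin φ₂ + cos φ₁ cos φ₂ cos Δλ = (0.7817)(0.4687) + (0.6236)(0.8834)(-0.6885) = -0.01286,
so c = arccos(-0.01286) = 1.58366 rad.
On the unit sphere the arc length equals the central angle: 1.5837.

1.5837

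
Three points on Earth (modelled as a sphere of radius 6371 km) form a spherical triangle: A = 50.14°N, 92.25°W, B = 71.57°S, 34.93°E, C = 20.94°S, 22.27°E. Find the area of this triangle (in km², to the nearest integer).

Side lengths (central angles): a = 0.8929, b = 2.1209, c = 2.5881 rad; semiperimeter s = 2.8009.
By l'Huilier's theorem, tan(E/4) = √[tan(s/2) tan((s−a)/2) tan((s−b)/2) tan((s−c)/2)], giving spherical excess E = 2.0318 rad.
Area = E·R² = 2.0318 × (6371)² ≈ 82471496 km².

82471496 km²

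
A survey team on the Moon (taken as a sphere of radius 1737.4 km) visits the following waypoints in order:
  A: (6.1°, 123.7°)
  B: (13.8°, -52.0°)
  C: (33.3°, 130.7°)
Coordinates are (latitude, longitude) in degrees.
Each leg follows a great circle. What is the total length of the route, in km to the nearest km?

Leg A→B: central angle 2.7864 rad, distance 4841.0 km.
Leg B→C: central angle 2.3183 rad, distance 4027.8 km.
Total: 4841.0 + 4027.8 ≈ 8869 km.

8869 km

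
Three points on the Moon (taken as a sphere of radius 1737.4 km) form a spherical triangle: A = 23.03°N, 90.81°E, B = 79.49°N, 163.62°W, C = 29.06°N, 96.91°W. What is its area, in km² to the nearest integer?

140296 km²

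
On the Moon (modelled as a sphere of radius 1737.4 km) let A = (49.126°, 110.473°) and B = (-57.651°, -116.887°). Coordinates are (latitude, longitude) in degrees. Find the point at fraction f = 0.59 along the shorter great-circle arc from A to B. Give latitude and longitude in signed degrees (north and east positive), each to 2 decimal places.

-21.56°, 171.80°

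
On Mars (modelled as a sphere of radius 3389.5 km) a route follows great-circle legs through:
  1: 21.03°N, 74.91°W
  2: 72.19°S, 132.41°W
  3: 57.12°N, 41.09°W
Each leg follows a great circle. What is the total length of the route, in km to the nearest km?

14453 km

Leg 1→2: central angle 1.7602 rad, distance 5966.2 km.
Leg 2→3: central angle 2.5038 rad, distance 8486.5 km.
Total: 5966.2 + 8486.5 ≈ 14453 km.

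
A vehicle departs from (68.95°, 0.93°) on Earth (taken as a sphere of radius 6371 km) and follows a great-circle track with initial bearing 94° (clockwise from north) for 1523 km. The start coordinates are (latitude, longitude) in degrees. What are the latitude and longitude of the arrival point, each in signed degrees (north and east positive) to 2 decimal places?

64.26°, 33.88°

Angular distance δ = d/R = 1523/6371 = 0.23905 rad; initial bearing θ = 1.6406 rad.
sin φ₂ = sin φ₁ cos δ + cos φ₁ sin δ cos θ = (0.9333)(0.9716) + (0.3592)(0.2368)(-0.0698) = 0.9008, so φ₂ = 64.26°.
Δλ = atan2(sin θ sin δ cos φ₁, cos δ − sin φ₁ sin φ₂) = atan2(0.0848, 0.1309) = 32.953°.
λ₂ = 0.930° + 32.953° = 33.88°.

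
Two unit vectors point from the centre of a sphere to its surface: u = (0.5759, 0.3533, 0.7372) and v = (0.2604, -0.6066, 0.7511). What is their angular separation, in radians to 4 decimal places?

1.0594 rad

u·v = 0.4894; |u| = 1.0000, |v| = 1.0000.
cos θ = (u·v)/(|u||v|) = 0.4894, so θ = 1.0594 rad.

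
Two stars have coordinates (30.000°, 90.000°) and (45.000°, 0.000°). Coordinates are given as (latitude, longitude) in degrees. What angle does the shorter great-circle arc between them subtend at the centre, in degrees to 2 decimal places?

Let φ₁ = 0.5236 rad, φ₂ = 0.7854 rad, and Δλ = -1.5708 rad.
cos c = sin φ₁ sin φ₂ + cos φ₁ cos φ₂ cos Δλ = (0.5000)(0.7071) + (0.8660)(0.7071)(0.0000) = 0.35355,
so c = arccos(0.35355) = 1.20943 rad.
So the angular separation is 69.30°.

69.30°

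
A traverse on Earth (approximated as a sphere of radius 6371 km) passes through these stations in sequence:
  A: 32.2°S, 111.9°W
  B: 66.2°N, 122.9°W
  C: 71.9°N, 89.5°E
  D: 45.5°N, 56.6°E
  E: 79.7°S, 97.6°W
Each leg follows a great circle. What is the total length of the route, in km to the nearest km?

34927 km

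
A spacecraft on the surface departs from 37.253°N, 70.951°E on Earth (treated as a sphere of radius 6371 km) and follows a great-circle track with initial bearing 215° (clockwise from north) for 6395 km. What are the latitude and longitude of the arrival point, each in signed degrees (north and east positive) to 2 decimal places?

-12.99°, 41.18°

Angular distance δ = d/R = 6395/6371 = 1.00377 rad; initial bearing θ = 3.7525 rad.
sin φ₂ = sin φ₁ cos δ + cos φ₁ sin δ cos θ = (0.6053)(0.5371) + (0.7960)(0.8435)(-0.8192) = -0.2248, so φ₂ = -12.99°.
Δλ = atan2(sin θ sin δ cos φ₁, cos δ − sin φ₁ sin φ₂) = atan2(-0.3851, 0.6732) = -29.770°.
λ₂ = 70.951° − 29.770° = 41.18°.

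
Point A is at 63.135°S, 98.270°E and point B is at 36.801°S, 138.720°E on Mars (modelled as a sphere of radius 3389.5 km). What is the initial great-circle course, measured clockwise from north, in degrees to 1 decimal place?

62.3°

With φ₁ = -1.1019, φ₂ = -0.6423, Δλ = 0.7060 rad, the forward-azimuth formula gives
θ = atan2( sin Δλ cos φ₂ , cos φ₁ sin φ₂ − sin φ₁ cos φ₂ cos Δλ ) = atan2(0.5195, 0.2729) = 62.29°.
So the initial bearing is 62.3°.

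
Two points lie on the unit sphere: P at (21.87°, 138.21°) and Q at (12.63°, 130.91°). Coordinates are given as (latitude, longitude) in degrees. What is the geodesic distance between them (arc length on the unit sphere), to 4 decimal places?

0.2019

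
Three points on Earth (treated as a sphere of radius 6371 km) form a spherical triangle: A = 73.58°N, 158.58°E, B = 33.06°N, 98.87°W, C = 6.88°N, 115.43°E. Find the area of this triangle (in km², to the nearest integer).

Side lengths (central angles): a = 2.2421, b = 1.2454, c = 1.0795 rad; semiperimeter s = 2.2835.
By l'Huilier's theorem, tan(E/4) = √[tan(s/2) tan((s−a)/2) tan((s−b)/2) tan((s−c)/2)], giving spherical excess E = 0.5300 rad.
Area = E·R² = 0.5300 × (6371)² ≈ 21512636 km².

21512636 km²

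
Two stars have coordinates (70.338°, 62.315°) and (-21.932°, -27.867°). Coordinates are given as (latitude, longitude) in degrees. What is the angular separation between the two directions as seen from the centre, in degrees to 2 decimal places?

110.65°

Let φ₁ = 1.2276 rad, φ₂ = -0.3828 rad, and Δλ = -1.5740 rad.
Haversine: a = sin²(Δφ/2) + cos φ₁ cos φ₂ sin²(Δλ/2) = 0.5198 + (0.3365)(0.9276)(0.5016) = 0.67636.
Central angle c = 2·arcsin(√a) = 1.93127 rad.
So the angular separation is 110.65°.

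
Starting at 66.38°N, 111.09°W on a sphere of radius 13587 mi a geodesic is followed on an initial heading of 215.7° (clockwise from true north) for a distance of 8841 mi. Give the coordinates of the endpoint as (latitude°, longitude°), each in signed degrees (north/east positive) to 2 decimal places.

Angular distance δ = d/R = 8841/13587 = 0.65070 rad; initial bearing θ = 3.7647 rad.
sin φ₂ = sin φ₁ cos δ + cos φ₁ sin δ cos θ = (0.9162)(0.7957) + (0.4007)(0.6057)(-0.8121) = 0.5319, so φ₂ = 32.13°.
Δλ = atan2(sin θ sin δ cos φ₁, cos δ − sin φ₁ sin φ₂) = atan2(-0.1416, 0.3083) = -24.672°.
λ₂ = -111.090° − 24.672° = -135.76°.

32.13°, -135.76°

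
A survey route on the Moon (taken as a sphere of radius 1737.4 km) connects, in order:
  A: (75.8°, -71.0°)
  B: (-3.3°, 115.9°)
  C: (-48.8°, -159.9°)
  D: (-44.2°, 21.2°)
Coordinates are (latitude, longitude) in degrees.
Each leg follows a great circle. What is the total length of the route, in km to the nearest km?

Leg A→B: central angle 1.8744 rad, distance 3256.5 km.
Leg B→C: central angle 1.4608 rad, distance 2538.0 km.
Leg C→D: central angle 1.5183 rad, distance 2638.0 km.
Total: 3256.5 + 2538.0 + 2638.0 ≈ 8433 km.

8433 km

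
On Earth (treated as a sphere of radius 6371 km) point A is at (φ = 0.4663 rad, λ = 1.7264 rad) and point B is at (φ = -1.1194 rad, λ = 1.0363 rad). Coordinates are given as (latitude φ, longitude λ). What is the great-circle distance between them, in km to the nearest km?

10672 km

In radians: φ₁ = 0.4663, φ₂ = -1.1194, Δλ = -39.540° = -0.6901 rad.
cos c = sin φ₁ sin φ₂ + cos φ₁ cos φ₂ cos Δλ = (0.4496)(-0.8998) + (0.8932)(0.4362)(0.7712) = -0.10406,
so c = arccos(-0.10406) = 1.67505 rad.
Distance = R·c = 6371 × 1.6750 ≈ 10672 km.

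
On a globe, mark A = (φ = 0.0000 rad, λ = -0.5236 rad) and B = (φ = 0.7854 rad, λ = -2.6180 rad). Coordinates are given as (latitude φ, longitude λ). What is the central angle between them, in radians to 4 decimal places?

1.9322 rad

In radians: φ₁ = 0.0000, φ₂ = 0.7854, Δλ = -120.000° = -2.0944 rad.
Haversine: a = sin²(Δφ/2) + cos φ₁ cos φ₂ sin²(Δλ/2) = 0.1464 + (1.0000)(0.7071)(0.7500) = 0.67678.
Central angle c = 2·arcsin(√a) = 1.93217 rad.
So the angular separation is 1.9322 rad.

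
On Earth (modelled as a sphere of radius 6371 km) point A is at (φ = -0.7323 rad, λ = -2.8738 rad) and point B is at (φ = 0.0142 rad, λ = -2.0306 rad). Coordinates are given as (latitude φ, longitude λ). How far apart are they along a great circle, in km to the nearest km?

6781 km

With latitudes φ₁ = -41.958°, φ₂ = 0.814° and longitude difference Δλ = 48.312°:
cos c = sin φ₁ sin φ₂ + cos φ₁ cos φ₂ cos Δλ = (-0.6686)(0.0142) + (0.7436)(0.9999)(0.6651) = 0.48503,
so c = arccos(0.48503) = 1.06440 rad.
Distance = R·c = 6371 × 1.0644 ≈ 6781 km.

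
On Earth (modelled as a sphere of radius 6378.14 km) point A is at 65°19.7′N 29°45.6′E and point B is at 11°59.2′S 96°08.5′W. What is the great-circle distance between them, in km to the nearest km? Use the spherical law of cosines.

12841 km

Let φ₁ = 1.1402 rad, φ₂ = -0.2092 rad, and Δλ = -2.1974 rad.
cos c = sin φ₁ sin φ₂ + cos φ₁ cos φ₂ cos Δλ = (0.9087)(-0.2077) + (0.4174)(0.9782)(-0.5864) = -0.42816,
so c = arccos(-0.42816) = 2.01325 rad.
Distance = R·c = 6378.14 × 2.0133 ≈ 12841 km.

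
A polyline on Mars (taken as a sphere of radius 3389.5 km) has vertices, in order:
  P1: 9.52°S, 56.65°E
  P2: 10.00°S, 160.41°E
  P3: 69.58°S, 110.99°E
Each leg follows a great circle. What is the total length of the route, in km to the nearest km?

9995 km

Leg P1→P2: central angle 1.7745 rad, distance 6014.7 km.
Leg P2→P3: central angle 1.1742 rad, distance 3980.1 km.
Total: 6014.7 + 3980.1 ≈ 9995 km.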